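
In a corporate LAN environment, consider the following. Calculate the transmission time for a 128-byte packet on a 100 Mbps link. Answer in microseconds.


Given: packet = 128 bytes, bandwidth = 100 Mbps
Packet in bits = 128 * 8 = 1024 bits
Bandwidth = 100 * 10^6 = 100000000 bps
Time = 1024 / 100000000 seconds
Time in us = 1024 * 10^6 / 100000000 = 10.24

10.24


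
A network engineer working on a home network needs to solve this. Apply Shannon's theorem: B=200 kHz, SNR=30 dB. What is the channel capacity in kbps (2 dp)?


Given: B = 200 kHz, SNR = 30 dB
SNR linear = 10^(30/10) = 1000
1 + SNR = 1001
log2(1001) = 9.9672262588
C = 200 * 1000 * 9.9672262588 = 1993445.2518 bps
C = 1993.445252 kbps -> 1993.45 kbps (2 dp)

1993.45


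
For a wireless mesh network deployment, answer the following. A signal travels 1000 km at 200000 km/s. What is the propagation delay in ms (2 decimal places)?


Given: distance = 1000 km, speed = 200000 km/s
Delay = distance / speed = 1000 / 200000 seconds
Delay in ms = 1000 * 1000 / 200000
Delay = 5.0000 ms
Rounded to 2 dp = 5.00 ms

5.00


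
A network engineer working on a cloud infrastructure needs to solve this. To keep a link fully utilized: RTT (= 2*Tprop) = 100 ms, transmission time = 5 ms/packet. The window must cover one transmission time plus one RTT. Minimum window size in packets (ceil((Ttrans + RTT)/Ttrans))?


Given: Ttrans = 5 ms, RTT = 100 ms (= 2 * Tprop, Tprop = 50 ms)
Time until first ACK returns = Ttrans + RTT = 5 + 100 = 105 ms
Need W * Ttrans >= Ttrans + RTT  ->  W >= (Ttrans + RTT) / Ttrans
(Ttrans + RTT) / Ttrans = 105 / 5 = 21
W_min = ceil(21) = 21

21


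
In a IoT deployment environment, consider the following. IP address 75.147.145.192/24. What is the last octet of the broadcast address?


Given: IP = 75.147.145.192, prefix = /24
Host bits = 32 - 24 = 8
Network last octet = 192 AND mask = 0
Host part size = 2^8 - 1 = 255
Broadcast last octet = 0 OR 255 = 255

255


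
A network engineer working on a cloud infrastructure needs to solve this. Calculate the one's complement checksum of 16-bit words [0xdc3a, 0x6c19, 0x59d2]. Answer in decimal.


Given words: [0xdc3a, 0x6c19, 0x59d2]
Step 1: Sum all words
Raw sum = 56378 + 27673 + 22994 = 107045
Step 2: Fold carry: (41509 + 1) = 41510
One's complement = ~41510 & 0xFFFF = 24025

24025


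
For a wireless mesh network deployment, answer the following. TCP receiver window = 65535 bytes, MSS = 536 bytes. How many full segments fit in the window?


Given: RWND = 65535 bytes, MSS = 536 bytes
Full segments = floor(RWND / MSS)
Full segments = floor(65535 / 536)
Full segments = floor(122.2668) = 122

122


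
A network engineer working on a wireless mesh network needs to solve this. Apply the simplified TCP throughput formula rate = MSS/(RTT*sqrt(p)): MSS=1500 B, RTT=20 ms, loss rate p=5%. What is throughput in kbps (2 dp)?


Given: MSS = 1500 bytes, RTT = 20 ms, loss = 5%
RTT in seconds = 20 / 1000 = 0.02
Loss rate = 5% = 0.05
sqrt(loss) = sqrt(0.05) = 0.223606797750
Throughput (bytes/s) = 1500 / (0.02 * 0.223606797750) = 335410.1966
Throughput (kbps) = 335410.1966 * 8 / 1000 = 2683.281573 -> 2683.28 kbps (2 dp)

2683.28


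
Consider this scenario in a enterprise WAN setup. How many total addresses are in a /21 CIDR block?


Given: CIDR prefix /21
Host bits = 32 - 21 = 11
Total addresses = 2^11 = 2048

2048


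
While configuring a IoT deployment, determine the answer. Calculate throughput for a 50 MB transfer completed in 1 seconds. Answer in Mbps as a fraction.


Given: file = 50 MB, time = 1 s
File in Mb = 50 * 8 = 400 Mb
Throughput = 400 / 1 Mbps
Throughput = 400 Mbps

400


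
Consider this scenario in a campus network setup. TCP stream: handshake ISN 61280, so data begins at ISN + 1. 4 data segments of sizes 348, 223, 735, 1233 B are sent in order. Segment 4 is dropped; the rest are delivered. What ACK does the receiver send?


SYN uses sequence number 61280; first data byte = ISN + 1 = 61281.
Segment 1: SEQ = 61281, len = 348 B, covers [61281, 61628]
Segment 2: SEQ = 61629, len = 223 B, covers [61629, 61851]
Segment 3: SEQ = 61852, len = 735 B, covers [61852, 62586]
Segment 4: SEQ = 62587, len = 1233 B, covers [62587, 63819] [LOST]
In-order data received: bytes [61281, 62586] (segments 1..3).
Segment 4 missing -> gap begins at byte 62587.
Cumulative ACK = next expected in-order byte = 61281 + 348 + 223 + 735 = 62587

62587


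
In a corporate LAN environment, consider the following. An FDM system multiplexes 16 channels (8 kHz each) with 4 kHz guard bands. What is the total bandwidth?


Given: 16 channels, 8 kHz each, guard = 4 kHz
Channel bandwidth = 16 * 8 = 128 kHz
Guard bands = 15 gaps * 4 kHz = 60 kHz
Total = 128 + 60 = 188 kHz

188


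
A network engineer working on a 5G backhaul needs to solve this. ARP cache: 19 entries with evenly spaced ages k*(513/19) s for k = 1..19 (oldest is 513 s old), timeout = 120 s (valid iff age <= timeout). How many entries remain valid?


Ages are k * 513/19 s for k = 1..19 (spacing = 27.0000 s).
Entry k is valid iff k * 513/19 <= 120 iff k <= 19 * 120 / 513 = 4.4444
n_valid = floor(4.4444) = 4
(n_stale = 19 - 4 = 15)

4


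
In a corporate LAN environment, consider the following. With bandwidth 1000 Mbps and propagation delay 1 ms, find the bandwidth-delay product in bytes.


Given: bandwidth = 1000 Mbps, delay = 1 ms
BDP in bits = 1000 * 10^6 * 1 / 1000
BDP in bits = 1000000
BDP in bytes = 1000000 / 8 = 125000

125000


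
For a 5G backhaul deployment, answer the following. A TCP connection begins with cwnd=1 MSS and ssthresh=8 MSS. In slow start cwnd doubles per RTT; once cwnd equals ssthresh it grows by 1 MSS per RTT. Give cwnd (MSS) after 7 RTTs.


RTT 0: cwnd = 1 MSS (initial)
RTT 1: cwnd = 2 MSS (slow start, doubled)
RTT 2: cwnd = 4 MSS (slow start, doubled)
RTT 3: cwnd = 8 MSS (slow start, doubled)
RTT 4: cwnd = 9 MSS (congestion avoidance, +1)
RTT 5: cwnd = 10 MSS (congestion avoidance, +1)
RTT 6: cwnd = 11 MSS (congestion avoidance, +1)
RTT 7: cwnd = 12 MSS (congestion avoidance, +1)

12


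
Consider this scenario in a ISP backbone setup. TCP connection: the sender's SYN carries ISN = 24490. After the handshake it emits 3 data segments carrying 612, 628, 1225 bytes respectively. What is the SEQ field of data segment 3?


The SYN occupies sequence number ISN = 24490, so the first data byte is ISN + 1 = 24491.
SEQ of data segment i = (ISN + 1) + sum of payload sizes of segments 1..i-1.
Segment 1: SEQ = 24491, payload = 612 bytes
Segment 2: SEQ = 25103, payload = 628 bytes
Segment 3: SEQ = 25731, payload = 1225 bytes
SEQ of segment 3 = 24491 + 612 + 628 = 25731

25731


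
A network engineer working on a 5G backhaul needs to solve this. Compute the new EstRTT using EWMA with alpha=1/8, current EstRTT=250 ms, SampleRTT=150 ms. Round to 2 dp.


Given: EstRTT = 250 ms, SampleRTT = 150 ms, alpha = 1/8
New EstRTT = (1 - alpha) * EstRTT + alpha * SampleRTT
(7/8) * 250 = 218.75
(1/8) * 150 = 18.75
New EstRTT = 218.75 + 18.75 = 237.5 ms -> 237.50 ms (2 dp)

237.50


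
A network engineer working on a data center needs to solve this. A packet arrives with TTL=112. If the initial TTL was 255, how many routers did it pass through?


Given: initial TTL = 255, received TTL = 112
Hops = initial TTL - received TTL
Hops = 255 - 112 = 143

143


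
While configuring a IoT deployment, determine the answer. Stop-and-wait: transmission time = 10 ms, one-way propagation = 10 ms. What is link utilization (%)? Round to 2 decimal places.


Given: Ttrans = 10 ms, Tprop = 10 ms
RTT = 2 * Tprop = 2 * 10 = 20 ms
U = Ttrans / (Ttrans + RTT)
U = 10 / (10 + 20)
U = 10 / 30 = 0.333333
U% = 33.33%

33.33


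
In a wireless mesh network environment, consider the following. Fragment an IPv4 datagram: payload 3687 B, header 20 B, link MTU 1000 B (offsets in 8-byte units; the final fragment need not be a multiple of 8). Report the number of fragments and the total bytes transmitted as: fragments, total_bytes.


Max data per non-final fragment = floor((MTU - header)/8)*8 = floor((1000 - 20)/8)*8 = floor(980/8)*8 = 976 B
Final fragment needs no 8-byte alignment: it can carry up to MTU - header = 980 B
Non-final fragments needed = ceil((payload - 980) / 976) = ceil(2707/976) = ceil(2.7736) = 3
Number of fragments = 3 + 1 = 4
Fragment sizes (data): 3 * 976 B + 759 B (last, 759 <= 980 OK)
Total bytes sent = payload + n_frags * header = 3687 + 4*20 = 3687 + 80 = 3767 B

4, 3767


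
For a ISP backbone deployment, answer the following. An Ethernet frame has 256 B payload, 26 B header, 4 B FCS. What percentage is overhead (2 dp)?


Given: payload = 256 B, header = 26 B, trailer = 4 B
Overhead bytes = header + trailer = 26 + 4 = 30
Total frame = payload + overhead = 256 + 30 = 286
Overhead % = 30 / 286 * 100 = 10.4895% -> 10.49% (2 dp)

10.49


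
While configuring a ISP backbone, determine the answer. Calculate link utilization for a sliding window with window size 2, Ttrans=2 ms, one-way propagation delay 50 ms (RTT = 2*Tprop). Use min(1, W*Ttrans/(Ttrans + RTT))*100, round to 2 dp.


Given: W = 2, Ttrans = 2 ms, RTT = 100 ms (= 2 * Tprop, Tprop = 50 ms)
Cycle time = Ttrans + RTT = 2 + 100 = 102 ms (first packet sent until its ACK returns)
W * Ttrans = 2 * 2 = 4 ms of sending per cycle
W * Ttrans / (Ttrans + RTT) = 4 / 102 = 0.039216
U = min(1, 0.039216) = 0.039216
U% = 3.92%

3.92


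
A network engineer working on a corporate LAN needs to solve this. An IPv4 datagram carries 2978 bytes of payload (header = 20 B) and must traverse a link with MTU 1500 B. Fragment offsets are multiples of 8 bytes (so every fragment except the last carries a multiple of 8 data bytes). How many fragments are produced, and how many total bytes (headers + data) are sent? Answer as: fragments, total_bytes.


Max data per non-final fragment = floor((MTU - header)/8)*8 = floor((1500 - 20)/8)*8 = floor(1480/8)*8 = 1480 B
Final fragment needs no 8-byte alignment: it can carry up to MTU - header = 1480 B
Non-final fragments needed = ceil((payload - 1480) / 1480) = ceil(1498/1480) = ceil(1.0122) = 2
Number of fragments = 2 + 1 = 3
Fragment sizes (data): 2 * 1480 B + 18 B (last, 18 <= 1480 OK)
Total bytes sent = payload + n_frags * header = 2978 + 3*20 = 2978 + 60 = 3038 B

3, 3038


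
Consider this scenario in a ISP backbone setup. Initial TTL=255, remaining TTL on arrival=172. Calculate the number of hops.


Given: initial TTL = 255, received TTL = 172
Hops = initial TTL - received TTL
Hops = 255 - 172 = 83

83


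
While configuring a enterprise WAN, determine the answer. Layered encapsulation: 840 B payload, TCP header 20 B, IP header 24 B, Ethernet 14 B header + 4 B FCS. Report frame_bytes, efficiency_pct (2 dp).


TCP segment = 840 + 20 = 860 B
IP packet = 860 + 24 = 884 B
Ethernet frame = 884 + 14 + 4 = 902 B
Efficiency = app / frame = 840 / 902 = 0.931264 = 93.1264% -> 93.13% (2 dp)

902, 93.13


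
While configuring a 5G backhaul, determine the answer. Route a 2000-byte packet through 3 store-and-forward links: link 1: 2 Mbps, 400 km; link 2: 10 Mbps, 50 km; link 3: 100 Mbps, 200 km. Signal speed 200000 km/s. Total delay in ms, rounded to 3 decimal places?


Packet = 2000 bytes = 16000 bits. Store-and-forward: sum (t_trans + t_prop) per link.
Link 1: t_trans = 16000/(2*10^6) s = 8.0000 ms; t_prop = 400/200000 s = 2.0000 ms; subtotal = 10.0000 ms
Link 2: t_trans = 16000/(10*10^6) s = 1.6000 ms; t_prop = 50/200000 s = 0.2500 ms; subtotal = 1.8500 ms
Link 3: t_trans = 16000/(100*10^6) s = 0.1600 ms; t_prop = 200/200000 s = 1.0000 ms; subtotal = 1.1600 ms
End-to-end = 10.0000 + 1.8500 + 1.1600 = 13.0100 ms -> 13.010 ms (3 dp)

13.010


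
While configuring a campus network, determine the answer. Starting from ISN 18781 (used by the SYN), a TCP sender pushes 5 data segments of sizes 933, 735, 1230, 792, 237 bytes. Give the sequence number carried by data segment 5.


The SYN occupies sequence number ISN = 18781, so the first data byte is ISN + 1 = 18782.
SEQ of data segment i = (ISN + 1) + sum of payload sizes of segments 1..i-1.
Segment 1: SEQ = 18782, payload = 933 bytes
Segment 2: SEQ = 19715, payload = 735 bytes
Segment 3: SEQ = 20450, payload = 1230 bytes
Segment 4: SEQ = 21680, payload = 792 bytes
Segment 5: SEQ = 22472, payload = 237 bytes
SEQ of segment 5 = 18782 + 933 + 735 + 1230 + 792 = 22472

22472


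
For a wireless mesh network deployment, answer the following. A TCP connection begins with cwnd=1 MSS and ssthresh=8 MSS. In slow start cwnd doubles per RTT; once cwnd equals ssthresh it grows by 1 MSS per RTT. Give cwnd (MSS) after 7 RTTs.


RTT 0: cwnd = 1 MSS (initial)
RTT 1: cwnd = 2 MSS (slow start, doubled)
RTT 2: cwnd = 4 MSS (slow start, doubled)
RTT 3: cwnd = 8 MSS (slow start, doubled)
RTT 4: cwnd = 9 MSS (congestion avoidance, +1)
RTT 5: cwnd = 10 MSS (congestion avoidance, +1)
RTT 6: cwnd = 11 MSS (congestion avoidance, +1)
RTT 7: cwnd = 12 MSS (congestion avoidance, +1)

12


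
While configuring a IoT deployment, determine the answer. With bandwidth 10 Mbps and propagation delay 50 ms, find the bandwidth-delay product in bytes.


Given: bandwidth = 10 Mbps, delay = 50 ms
BDP in bits = 10 * 10^6 * 50 / 1000
BDP in bits = 500000
BDP in bytes = 500000 / 8 = 62500

62500


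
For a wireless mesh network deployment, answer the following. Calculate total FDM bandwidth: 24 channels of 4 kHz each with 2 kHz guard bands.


Given: 24 channels, 4 kHz each, guard = 2 kHz
Channel bandwidth = 24 * 4 = 96 kHz
Guard bands = 23 gaps * 2 kHz = 46 kHz
Total = 96 + 46 = 142 kHz

142


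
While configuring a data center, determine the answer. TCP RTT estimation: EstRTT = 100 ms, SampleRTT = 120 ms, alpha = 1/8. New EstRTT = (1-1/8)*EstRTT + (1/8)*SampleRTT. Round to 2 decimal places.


Given: EstRTT = 100 ms, SampleRTT = 120 ms, alpha = 1/8
New EstRTT = (1 - alpha) * EstRTT + alpha * SampleRTT
(7/8) * 100 = 87.5
(1/8) * 120 = 15
New EstRTT = 87.5 + 15 = 102.5 ms -> 102.50 ms (2 dp)

102.50


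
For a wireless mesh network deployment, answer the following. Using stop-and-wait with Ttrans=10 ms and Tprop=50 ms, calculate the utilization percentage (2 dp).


Given: Ttrans = 10 ms, Tprop = 50 ms
RTT = 2 * Tprop = 2 * 50 = 100 ms
U = Ttrans / (Ttrans + RTT)
U = 10 / (10 + 100)
U = 10 / 110 = 0.090909
U% = 9.09%

9.09


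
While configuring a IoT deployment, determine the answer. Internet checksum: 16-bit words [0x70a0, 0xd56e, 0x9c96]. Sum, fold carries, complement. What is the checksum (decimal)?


Given words: [0x70a0, 0xd56e, 0x9c96]
Step 1: Sum all words
Raw sum = 28832 + 54638 + 40086 = 123556
Step 2: Fold carry: (58020 + 1) = 58021
One's complement = ~58021 & 0xFFFF = 7514

7514


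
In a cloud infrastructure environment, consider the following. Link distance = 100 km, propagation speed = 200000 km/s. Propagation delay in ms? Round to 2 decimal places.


Given: distance = 100 km, speed = 200000 km/s
Delay = distance / speed = 100 / 200000 seconds
Delay in ms = 100 * 1000 / 200000
Delay = 0.5000 ms
Rounded to 2 dp = 0.50 ms

0.50


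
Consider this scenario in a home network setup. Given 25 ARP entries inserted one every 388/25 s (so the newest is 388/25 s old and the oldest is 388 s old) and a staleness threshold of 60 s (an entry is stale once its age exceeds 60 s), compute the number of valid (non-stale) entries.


Ages are k * 388/25 s for k = 1..25 (spacing = 15.5200 s).
Entry k is valid iff k * 388/25 <= 60 iff k <= 25 * 60 / 388 = 3.8660
n_valid = floor(3.8660) = 3
(n_stale = 25 - 3 = 22)

3


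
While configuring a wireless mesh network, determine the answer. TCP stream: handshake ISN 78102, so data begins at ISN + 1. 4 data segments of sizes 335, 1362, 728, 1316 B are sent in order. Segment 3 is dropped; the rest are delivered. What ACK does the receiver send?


SYN uses sequence number 78102; first data byte = ISN + 1 = 78103.
Segment 1: SEQ = 78103, len = 335 B, covers [78103, 78437]
Segment 2: SEQ = 78438, len = 1362 B, covers [78438, 79799]
Segment 3: SEQ = 79800, len = 728 B, covers [79800, 80527] [LOST]
Segment 4: SEQ = 80528, len = 1316 B, covers [80528, 81843]
In-order data received: bytes [78103, 79799] (segments 1..2).
Segment 3 missing -> gap begins at byte 79800; later segments buffered out of order.
Cumulative ACK = next expected in-order byte = 78103 + 335 + 1362 = 79800

79800


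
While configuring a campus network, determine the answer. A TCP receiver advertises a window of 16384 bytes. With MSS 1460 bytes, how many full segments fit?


Given: RWND = 16384 bytes, MSS = 1460 bytes
Full segments = floor(RWND / MSS)
Full segments = floor(16384 / 1460)
Full segments = floor(11.2219) = 11

11


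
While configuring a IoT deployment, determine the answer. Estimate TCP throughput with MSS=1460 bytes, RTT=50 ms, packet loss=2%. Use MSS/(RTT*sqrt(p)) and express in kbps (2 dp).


Given: MSS = 1460 bytes, RTT = 50 ms, loss = 2%
RTT in seconds = 50 / 1000 = 0.05
Loss rate = 2% = 0.02
sqrt(loss) = sqrt(0.02) = 0.141421356237
Throughput (bytes/s) = 1460 / (0.05 * 0.141421356237) = 206475.1801
Throughput (kbps) = 206475.1801 * 8 / 1000 = 1651.801441 -> 1651.80 kbps (2 dp)

1651.80


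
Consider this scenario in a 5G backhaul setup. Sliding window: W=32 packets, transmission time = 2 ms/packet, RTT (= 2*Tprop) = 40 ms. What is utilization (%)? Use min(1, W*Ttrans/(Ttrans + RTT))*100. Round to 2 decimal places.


Given: W = 32, Ttrans = 2 ms, RTT = 40 ms (= 2 * Tprop, Tprop = 20 ms)
Cycle time = Ttrans + RTT = 2 + 40 = 42 ms (first packet sent until its ACK returns)
W * Ttrans = 32 * 2 = 64 ms of sending per cycle
W * Ttrans / (Ttrans + RTT) = 64 / 42 = 1.523810
U = min(1, 1.523810) = 1.000000
U% = 100.00%

100.00


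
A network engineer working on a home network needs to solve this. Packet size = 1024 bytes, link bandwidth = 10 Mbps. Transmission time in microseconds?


Given: packet = 1024 bytes, bandwidth = 10 Mbps
Packet in bits = 1024 * 8 = 8192 bits
Bandwidth = 10 * 10^6 = 10000000 bps
Time = 8192 / 10000000 seconds
Time in us = 8192 * 10^6 / 10000000 = 819.2

819.2


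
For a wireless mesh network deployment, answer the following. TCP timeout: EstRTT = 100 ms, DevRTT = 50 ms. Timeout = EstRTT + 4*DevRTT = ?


Given: EstRTT = 100 ms, DevRTT = 50 ms
Timeout = EstRTT + 4 * DevRTT
4 * DevRTT = 4 * 50 = 200
Timeout = 100 + 200 = 300 ms

300


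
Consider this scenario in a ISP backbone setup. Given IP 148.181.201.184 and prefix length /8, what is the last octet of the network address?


Given: IP = 148.181.201.184, prefix = /8
Subnet mask = 255.0.0.0
Last octet of IP: 184
Last octet of mask: 0
Network last octet = 184 AND 0 = 0

0


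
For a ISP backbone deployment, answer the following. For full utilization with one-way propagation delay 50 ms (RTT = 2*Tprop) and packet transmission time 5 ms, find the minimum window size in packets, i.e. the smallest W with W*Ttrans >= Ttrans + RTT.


Given: Ttrans = 5 ms, RTT = 100 ms (= 2 * Tprop, Tprop = 50 ms)
Time until first ACK returns = Ttrans + RTT = 5 + 100 = 105 ms
Need W * Ttrans >= Ttrans + RTT  ->  W >= (Ttrans + RTT) / Ttrans
(Ttrans + RTT) / Ttrans = 105 / 5 = 21
W_min = ceil(21) = 21

21


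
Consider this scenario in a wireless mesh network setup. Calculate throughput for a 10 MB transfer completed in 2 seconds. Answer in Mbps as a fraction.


Given: file = 10 MB, time = 2 s
File in Mb = 10 * 8 = 80 Mb
Throughput = 80 / 2 Mbps
Throughput = 40 Mbps

40


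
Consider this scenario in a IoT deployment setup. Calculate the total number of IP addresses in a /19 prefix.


Given: CIDR prefix /19
Host bits = 32 - 19 = 13
Total addresses = 2^13 = 8192

8192


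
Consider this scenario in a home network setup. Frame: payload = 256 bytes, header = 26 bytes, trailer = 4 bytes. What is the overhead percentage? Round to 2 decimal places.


Given: payload = 256 B, header = 26 B, trailer = 4 B
Overhead bytes = header + trailer = 26 + 4 = 30
Total frame = payload + overhead = 256 + 30 = 286
Overhead % = 30 / 286 * 100 = 10.4895% -> 10.49% (2 dp)

10.49


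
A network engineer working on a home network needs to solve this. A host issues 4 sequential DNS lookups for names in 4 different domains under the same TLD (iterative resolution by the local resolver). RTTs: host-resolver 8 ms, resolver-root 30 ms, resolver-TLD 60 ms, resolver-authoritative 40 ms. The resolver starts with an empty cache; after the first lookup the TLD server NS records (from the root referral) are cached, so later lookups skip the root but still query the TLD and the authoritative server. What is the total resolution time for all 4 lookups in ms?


Lookup 1 (cold cache): local + root + TLD + auth = 8 + 30 + 60 + 40 = 138 ms
Lookups 2..4 (TLD NS cached -> skip root; new domain -> still ask TLD and auth): local + TLD + auth = 8 + 60 + 40 = 108 ms each
Remaining 3 lookups: 3 * 108 = 324 ms
Total = 138 + 324 = 462 ms

462


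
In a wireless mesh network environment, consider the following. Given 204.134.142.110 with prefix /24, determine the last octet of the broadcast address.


Given: IP = 204.134.142.110, prefix = /24
Host bits = 32 - 24 = 8
Network last octet = 110 AND mask = 0
Host part size = 2^8 - 1 = 255
Broadcast last octet = 0 OR 255 = 255

255


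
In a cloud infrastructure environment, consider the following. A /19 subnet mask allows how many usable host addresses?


Given: subnet mask /19
Host bits = 32 - 19 = 13
Total addresses = 2^13 = 8192
Usable hosts = 8192 - 2 (network + broadcast) = 8190

8190


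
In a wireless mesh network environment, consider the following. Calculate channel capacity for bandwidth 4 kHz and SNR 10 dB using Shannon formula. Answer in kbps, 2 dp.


Given: B = 4 kHz, SNR = 10 dB
SNR linear = 10^(10/10) = 10
1 + SNR = 11
log2(11) = 3.4594316186
C = 4 * 1000 * 3.4594316186 = 13837.7265 bps
C = 13.837726 kbps -> 13.84 kbps (2 dp)

13.84


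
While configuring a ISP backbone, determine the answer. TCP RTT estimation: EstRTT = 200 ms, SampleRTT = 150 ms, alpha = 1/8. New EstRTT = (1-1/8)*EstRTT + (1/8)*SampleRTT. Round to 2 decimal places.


Given: EstRTT = 200 ms, SampleRTT = 150 ms, alpha = 1/8
New EstRTT = (1 - alpha) * EstRTT + alpha * SampleRTT
(7/8) * 200 = 175
(1/8) * 150 = 18.75
New EstRTT = 175 + 18.75 = 193.75 ms -> 193.75 ms (2 dp)

193.75


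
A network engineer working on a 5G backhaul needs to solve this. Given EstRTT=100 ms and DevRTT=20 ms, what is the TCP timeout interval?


Given: EstRTT = 100 ms, DevRTT = 20 ms
Timeout = EstRTT + 4 * DevRTT
4 * DevRTT = 4 * 20 = 80
Timeout = 100 + 80 = 180 ms

180


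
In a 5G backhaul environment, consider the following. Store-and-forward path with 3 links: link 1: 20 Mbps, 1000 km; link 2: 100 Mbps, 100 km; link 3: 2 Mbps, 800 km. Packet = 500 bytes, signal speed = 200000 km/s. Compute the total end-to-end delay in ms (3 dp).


Packet = 500 bytes = 4000 bits. Store-and-forward: sum (t_trans + t_prop) per link.
Link 1: t_trans = 4000/(20*10^6) s = 0.2000 ms; t_prop = 1000/200000 s = 5.0000 ms; subtotal = 5.2000 ms
Link 2: t_trans = 4000/(100*10^6) s = 0.0400 ms; t_prop = 100/200000 s = 0.5000 ms; subtotal = 0.5400 ms
Link 3: t_trans = 4000/(2*10^6) s = 2.0000 ms; t_prop = 800/200000 s = 4.0000 ms; subtotal = 6.0000 ms
End-to-end = 5.2000 + 0.5400 + 6.0000 = 11.7400 ms -> 11.740 ms (3 dp)

11.740


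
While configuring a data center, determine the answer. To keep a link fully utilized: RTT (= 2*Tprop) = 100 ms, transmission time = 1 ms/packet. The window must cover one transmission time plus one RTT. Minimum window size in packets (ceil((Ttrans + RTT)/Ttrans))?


Given: Ttrans = 1 ms, RTT = 100 ms (= 2 * Tprop, Tprop = 50 ms)
Time until first ACK returns = Ttrans + RTT = 1 + 100 = 101 ms
Need W * Ttrans >= Ttrans + RTT  ->  W >= (Ttrans + RTT) / Ttrans
(Ttrans + RTT) / Ttrans = 101 / 1 = 101
W_min = ceil(101) = 101

101


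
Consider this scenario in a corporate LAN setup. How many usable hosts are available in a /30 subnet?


Given: subnet mask /30
Host bits = 32 - 30 = 2
Total addresses = 2^2 = 4
Usable hosts = 4 - 2 (network + broadcast) = 2

2


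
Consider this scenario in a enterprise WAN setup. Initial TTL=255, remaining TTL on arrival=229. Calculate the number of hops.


Given: initial TTL = 255, received TTL = 229
Hops = initial TTL - received TTL
Hops = 255 - 229 = 26

26


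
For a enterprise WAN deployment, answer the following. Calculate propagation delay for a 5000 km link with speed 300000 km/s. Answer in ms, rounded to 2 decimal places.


Given: distance = 5000 km, speed = 300000 km/s
Delay = distance / speed = 5000 / 300000 seconds
Delay in ms = 5000 * 1000 / 300000
Delay = 16.6667 ms
Rounded to 2 dp = 16.67 ms

16.67


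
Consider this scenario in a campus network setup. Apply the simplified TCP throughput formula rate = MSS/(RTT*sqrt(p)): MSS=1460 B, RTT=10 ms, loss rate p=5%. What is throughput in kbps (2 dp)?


Given: MSS = 1460 bytes, RTT = 10 ms, loss = 5%
RTT in seconds = 10 / 1000 = 0.01
Loss rate = 5% = 0.05
sqrt(loss) = sqrt(0.05) = 0.223606797750
Throughput (bytes/s) = 1460 / (0.01 * 0.223606797750) = 652931.8494
Throughput (kbps) = 652931.8494 * 8 / 1000 = 5223.454795 -> 5223.45 kbps (2 dp)

5223.45


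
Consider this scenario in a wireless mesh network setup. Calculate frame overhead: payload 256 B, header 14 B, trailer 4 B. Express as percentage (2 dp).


Given: payload = 256 B, header = 14 B, trailer = 4 B
Overhead bytes = header + trailer = 14 + 4 = 18
Total frame = payload + overhead = 256 + 18 = 274
Overhead % = 18 / 274 * 100 = 6.5693% -> 6.57% (2 dp)

6.57


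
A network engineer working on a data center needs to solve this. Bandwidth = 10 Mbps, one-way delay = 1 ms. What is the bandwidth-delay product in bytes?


Given: bandwidth = 10 Mbps, delay = 1 ms
BDP in bits = 10 * 10^6 * 1 / 1000
BDP in bits = 10000
BDP in bytes = 10000 / 8 = 1250

1250


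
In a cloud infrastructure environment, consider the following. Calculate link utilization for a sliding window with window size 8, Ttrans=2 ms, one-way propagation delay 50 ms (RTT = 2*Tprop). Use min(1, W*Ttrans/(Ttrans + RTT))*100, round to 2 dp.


Given: W = 8, Ttrans = 2 ms, RTT = 100 ms (= 2 * Tprop, Tprop = 50 ms)
Cycle time = Ttrans + RTT = 2 + 100 = 102 ms (first packet sent until its ACK returns)
W * Ttrans = 8 * 2 = 16 ms of sending per cycle
W * Ttrans / (Ttrans + RTT) = 16 / 102 = 0.156863
U = min(1, 0.156863) = 0.156863
U% = 15.69%

15.69


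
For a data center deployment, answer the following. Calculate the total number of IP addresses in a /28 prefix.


Given: CIDR prefix /28
Host bits = 32 - 28 = 4
Total addresses = 2^4 = 16

16


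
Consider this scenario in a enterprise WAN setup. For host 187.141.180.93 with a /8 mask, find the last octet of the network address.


Given: IP = 187.141.180.93, prefix = /8
Subnet mask = 255.0.0.0
Last octet of IP: 93
Last octet of mask: 0
Network last octet = 93 AND 0 = 0

0


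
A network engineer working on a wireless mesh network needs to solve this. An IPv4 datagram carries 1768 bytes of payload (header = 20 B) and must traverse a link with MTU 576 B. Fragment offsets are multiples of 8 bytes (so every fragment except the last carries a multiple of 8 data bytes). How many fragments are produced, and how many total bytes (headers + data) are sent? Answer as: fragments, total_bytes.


Max data per non-final fragment = floor((MTU - header)/8)*8 = floor((576 - 20)/8)*8 = floor(556/8)*8 = 552 B
Final fragment needs no 8-byte alignment: it can carry up to MTU - header = 556 B
Non-final fragments needed = ceil((payload - 556) / 552) = ceil(1212/552) = ceil(2.1957) = 3
Number of fragments = 3 + 1 = 4
Fragment sizes (data): 3 * 552 B + 112 B (last, 112 <= 556 OK)
Total bytes sent = payload + n_frags * header = 1768 + 4*20 = 1768 + 80 = 1848 B

4, 1848


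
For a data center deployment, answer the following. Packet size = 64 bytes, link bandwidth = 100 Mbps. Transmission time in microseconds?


Given: packet = 64 bytes, bandwidth = 100 Mbps
Packet in bits = 64 * 8 = 512 bits
Bandwidth = 100 * 10^6 = 100000000 bps
Time = 512 / 100000000 seconds
Time in us = 512 * 10^6 / 100000000 = 5.12

5.12


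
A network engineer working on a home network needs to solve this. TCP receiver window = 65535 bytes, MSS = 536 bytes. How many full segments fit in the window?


Given: RWND = 65535 bytes, MSS = 536 bytes
Full segments = floor(RWND / MSS)
Full segments = floor(65535 / 536)
Full segments = floor(122.2668) = 122

122


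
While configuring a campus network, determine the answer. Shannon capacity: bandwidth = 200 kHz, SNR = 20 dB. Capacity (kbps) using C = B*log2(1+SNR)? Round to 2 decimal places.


Given: B = 200 kHz, SNR = 20 dB
SNR linear = 10^(20/10) = 100
1 + SNR = 101
log2(101) = 6.6582114828
C = 200 * 1000 * 6.6582114828 = 1331642.2966 bps
C = 1331.642297 kbps -> 1331.64 kbps (2 dp)

1331.64


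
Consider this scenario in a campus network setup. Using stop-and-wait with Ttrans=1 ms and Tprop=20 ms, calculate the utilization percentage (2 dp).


Given: Ttrans = 1 ms, Tprop = 20 ms
RTT = 2 * Tprop = 2 * 20 = 40 ms
U = Ttrans / (Ttrans + RTT)
U = 1 / (1 + 40)
U = 1 / 41 = 0.02439
U% = 2.44%

2.44


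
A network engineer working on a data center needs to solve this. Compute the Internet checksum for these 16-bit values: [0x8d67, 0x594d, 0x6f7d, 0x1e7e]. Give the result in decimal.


Given words: [0x8d67, 0x594d, 0x6f7d, 0x1e7e]
Step 1: Sum all words
Raw sum = 36199 + 22861 + 28541 + 7806 = 95407
Step 2: Fold carry: (29871 + 1) = 29872
One's complement = ~29872 & 0xFFFF = 35663

35663


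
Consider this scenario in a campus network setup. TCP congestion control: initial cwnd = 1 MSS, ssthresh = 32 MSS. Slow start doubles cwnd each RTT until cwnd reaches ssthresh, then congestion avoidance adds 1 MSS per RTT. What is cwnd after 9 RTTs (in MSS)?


RTT 0: cwnd = 1 MSS (initial)
RTT 1: cwnd = 2 MSS (slow start, doubled)
RTT 2: cwnd = 4 MSS (slow start, doubled)
RTT 3: cwnd = 8 MSS (slow start, doubled)
RTT 4: cwnd = 16 MSS (slow start, doubled)
RTT 5: cwnd = 32 MSS (slow start, doubled)
RTT 6: cwnd = 33 MSS (congestion avoidance, +1)
RTT 7: cwnd = 34 MSS (congestion avoidance, +1)
RTT 8: cwnd = 35 MSS (congestion avoidance, +1)
RTT 9: cwnd = 36 MSS (congestion avoidance, +1)

36


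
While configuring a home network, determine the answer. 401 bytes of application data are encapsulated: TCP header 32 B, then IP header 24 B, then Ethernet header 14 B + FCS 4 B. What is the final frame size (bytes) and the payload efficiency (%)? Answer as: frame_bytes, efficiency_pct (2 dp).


TCP segment = 401 + 32 = 433 B
IP packet = 433 + 24 = 457 B
Ethernet frame = 457 + 14 + 4 = 475 B
Efficiency = app / frame = 401 / 475 = 0.844211 = 84.4211% -> 84.42% (2 dp)

475, 84.42


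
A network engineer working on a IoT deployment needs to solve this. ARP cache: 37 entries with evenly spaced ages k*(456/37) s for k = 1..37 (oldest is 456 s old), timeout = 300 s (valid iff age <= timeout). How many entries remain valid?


Ages are k * 456/37 s for k = 1..37 (spacing = 12.3243 s).
Entry k is valid iff k * 456/37 <= 300 iff k <= 37 * 300 / 456 = 24.3421
n_valid = floor(24.3421) = 24
(n_stale = 37 - 24 = 13)

24


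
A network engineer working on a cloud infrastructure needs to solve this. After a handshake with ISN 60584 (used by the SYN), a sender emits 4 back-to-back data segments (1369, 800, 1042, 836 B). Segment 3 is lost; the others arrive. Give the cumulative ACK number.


SYN uses sequence number 60584; first data byte = ISN + 1 = 60585.
Segment 1: SEQ = 60585, len = 1369 B, covers [60585, 61953]
Segment 2: SEQ = 61954, len = 800 B, covers [61954, 62753]
Segment 3: SEQ = 62754, len = 1042 B, covers [62754, 63795] [LOST]
Segment 4: SEQ = 63796, len = 836 B, covers [63796, 64631]
In-order data received: bytes [60585, 62753] (segments 1..2).
Segment 3 missing -> gap begins at byte 62754; later segments buffered out of order.
Cumulative ACK = next expected in-order byte = 60585 + 1369 + 800 = 62754

62754


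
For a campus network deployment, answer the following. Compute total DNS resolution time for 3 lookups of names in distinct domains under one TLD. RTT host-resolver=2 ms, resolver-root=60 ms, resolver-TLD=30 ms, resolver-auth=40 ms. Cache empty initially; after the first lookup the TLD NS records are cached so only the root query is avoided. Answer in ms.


Lookup 1 (cold cache): local + root + TLD + auth = 2 + 60 + 30 + 40 = 132 ms
Lookups 2..3 (TLD NS cached -> skip root; new domain -> still ask TLD and auth): local + TLD + auth = 2 + 30 + 40 = 72 ms each
Remaining 2 lookups: 2 * 72 = 144 ms
Total = 132 + 144 = 276 ms

276


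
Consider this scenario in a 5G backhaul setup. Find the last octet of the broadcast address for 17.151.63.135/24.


Given: IP = 17.151.63.135, prefix = /24
Host bits = 32 - 24 = 8
Network last octet = 135 AND mask = 0
Host part size = 2^8 - 1 = 255
Broadcast last octet = 0 OR 255 = 255

255


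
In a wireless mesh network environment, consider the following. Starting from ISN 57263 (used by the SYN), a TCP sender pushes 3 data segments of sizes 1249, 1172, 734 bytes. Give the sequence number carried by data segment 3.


The SYN occupies sequence number ISN = 57263, so the first data byte is ISN + 1 = 57264.
SEQ of data segment i = (ISN + 1) + sum of payload sizes of segments 1..i-1.
Segment 1: SEQ = 57264, payload = 1249 bytes
Segment 2: SEQ = 58513, payload = 1172 bytes
Segment 3: SEQ = 59685, payload = 734 bytes
SEQ of segment 3 = 57264 + 1249 + 1172 = 59685

59685


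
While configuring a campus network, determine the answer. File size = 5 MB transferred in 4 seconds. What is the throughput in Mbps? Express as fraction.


Given: file = 5 MB, time = 4 s
File in Mb = 5 * 8 = 40 Mb
Throughput = 40 / 4 Mbps
Throughput = 10 Mbps

10


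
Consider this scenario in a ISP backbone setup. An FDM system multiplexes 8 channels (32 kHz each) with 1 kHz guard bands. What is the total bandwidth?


Given: 8 channels, 32 kHz each, guard = 1 kHz
Channel bandwidth = 8 * 32 = 256 kHz
Guard bands = 7 gaps * 1 kHz = 7 kHz
Total = 256 + 7 = 263 kHz

263


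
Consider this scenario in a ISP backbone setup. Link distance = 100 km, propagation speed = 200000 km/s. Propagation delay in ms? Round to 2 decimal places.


Given: distance = 100 km, speed = 200000 km/s
Delay = distance / speed = 100 / 200000 seconds
Delay in ms = 100 * 1000 / 200000
Delay = 0.5000 ms
Rounded to 2 dp = 0.50 ms

0.50


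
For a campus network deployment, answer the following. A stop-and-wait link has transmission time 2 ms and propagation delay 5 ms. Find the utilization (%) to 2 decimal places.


Given: Ttrans = 2 ms, Tprop = 5 ms
RTT = 2 * Tprop = 2 * 5 = 10 ms
U = Ttrans / (Ttrans + RTT)
U = 2 / (2 + 10)
U = 2 / 12 = 0.166667
U% = 16.67%

16.67


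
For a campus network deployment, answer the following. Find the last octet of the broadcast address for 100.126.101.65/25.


Given: IP = 100.126.101.65, prefix = /25
Host bits = 32 - 25 = 7
Network last octet = 65 AND mask = 0
Host part size = 2^7 - 1 = 127
Broadcast last octet = 0 OR 127 = 127

127


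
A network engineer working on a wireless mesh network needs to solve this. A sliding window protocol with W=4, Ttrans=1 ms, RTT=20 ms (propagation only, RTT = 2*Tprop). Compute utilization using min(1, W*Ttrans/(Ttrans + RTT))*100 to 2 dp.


Given: W = 4, Ttrans = 1 ms, RTT = 20 ms (= 2 * Tprop, Tprop = 10 ms)
Cycle time = Ttrans + RTT = 1 + 20 = 21 ms (first packet sent until its ACK returns)
W * Ttrans = 4 * 1 = 4 ms of sending per cycle
W * Ttrans / (Ttrans + RTT) = 4 / 21 = 0.190476
U = min(1, 0.190476) = 0.190476
U% = 19.05%

19.05


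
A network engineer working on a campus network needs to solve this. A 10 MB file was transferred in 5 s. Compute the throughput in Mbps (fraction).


Given: file = 10 MB, time = 5 s
File in Mb = 10 * 8 = 80 Mb
Throughput = 80 / 5 Mbps
Throughput = 16 Mbps

16


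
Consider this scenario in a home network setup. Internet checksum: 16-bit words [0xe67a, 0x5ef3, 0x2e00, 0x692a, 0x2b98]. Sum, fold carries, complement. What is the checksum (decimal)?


Given words: [0xe67a, 0x5ef3, 0x2e00, 0x692a, 0x2b98]
Step 1: Sum all words
Raw sum = 59002 + 24307 + 11776 + 26922 + 11160 = 133167
Step 2: Fold carry: (2095 + 2) = 2097
One's complement = ~2097 & 0xFFFF = 63438

63438


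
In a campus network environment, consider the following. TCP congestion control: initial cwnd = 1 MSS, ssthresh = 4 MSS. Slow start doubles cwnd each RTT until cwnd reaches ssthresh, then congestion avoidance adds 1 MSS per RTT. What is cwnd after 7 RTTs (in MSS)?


RTT 0: cwnd = 1 MSS (initial)
RTT 1: cwnd = 2 MSS (slow start, doubled)
RTT 2: cwnd = 4 MSS (slow start, doubled)
RTT 3: cwnd = 5 MSS (congestion avoidance, +1)
RTT 4: cwnd = 6 MSS (congestion avoidance, +1)
RTT 5: cwnd = 7 MSS (congestion avoidance, +1)
RTT 6: cwnd = 8 MSS (congestion avoidance, +1)
RTT 7: cwnd = 9 MSS (congestion avoidance, +1)

9


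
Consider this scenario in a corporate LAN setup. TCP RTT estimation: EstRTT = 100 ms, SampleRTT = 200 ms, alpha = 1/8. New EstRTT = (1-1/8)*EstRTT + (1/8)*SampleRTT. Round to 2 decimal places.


Given: EstRTT = 100 ms, SampleRTT = 200 ms, alpha = 1/8
New EstRTT = (1 - alpha) * EstRTT + alpha * SampleRTT
(7/8) * 100 = 87.5
(1/8) * 200 = 25
New EstRTT = 87.5 + 25 = 112.5 ms -> 112.50 ms (2 dp)

112.50


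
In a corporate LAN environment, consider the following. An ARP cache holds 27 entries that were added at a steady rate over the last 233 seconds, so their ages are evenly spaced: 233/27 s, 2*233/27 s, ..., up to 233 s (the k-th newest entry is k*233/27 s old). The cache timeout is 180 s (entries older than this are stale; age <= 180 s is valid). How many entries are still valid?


Ages are k * 233/27 s for k = 1..27 (spacing = 8.6296 s).
Entry k is valid iff k * 233/27 <= 180 iff k <= 27 * 180 / 233 = 20.8584
n_valid = floor(20.8584) = 20
(n_stale = 27 - 20 = 7)

20


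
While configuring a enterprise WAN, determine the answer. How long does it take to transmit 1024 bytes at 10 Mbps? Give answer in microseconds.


Given: packet = 1024 bytes, bandwidth = 10 Mbps
Packet in bits = 1024 * 8 = 8192 bits
Bandwidth = 10 * 10^6 = 10000000 bps
Time = 8192 / 10000000 seconds
Time in us = 8192 * 10^6 / 10000000 = 819.2

819.2


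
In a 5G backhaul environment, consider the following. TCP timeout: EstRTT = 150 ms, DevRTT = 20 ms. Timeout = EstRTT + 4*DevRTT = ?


Given: EstRTT = 150 ms, DevRTT = 20 ms
Timeout = EstRTT + 4 * DevRTT
4 * DevRTT = 4 * 20 = 80
Timeout = 150 + 80 = 230 ms

230


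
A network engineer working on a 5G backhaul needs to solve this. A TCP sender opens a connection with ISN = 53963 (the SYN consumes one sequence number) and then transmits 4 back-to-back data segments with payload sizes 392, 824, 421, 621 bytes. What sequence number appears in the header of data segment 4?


The SYN occupies sequence number ISN = 53963, so the first data byte is ISN + 1 = 53964.
SEQ of data segment i = (ISN + 1) + sum of payload sizes of segments 1..i-1.
Segment 1: SEQ = 53964, payload = 392 bytes
Segment 2: SEQ = 54356, payload = 824 bytes
Segment 3: SEQ = 55180, payload = 421 bytes
Segment 4: SEQ = 55601, payload = 621 bytes
SEQ of segment 4 = 53964 + 392 + 824 + 421 = 55601

55601


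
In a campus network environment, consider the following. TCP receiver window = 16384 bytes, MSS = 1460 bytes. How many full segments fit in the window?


Given: RWND = 16384 bytes, MSS = 1460 bytes
Full segments = floor(RWND / MSS)
Full segments = floor(16384 / 1460)
Full segments = floor(11.2219) = 11

11


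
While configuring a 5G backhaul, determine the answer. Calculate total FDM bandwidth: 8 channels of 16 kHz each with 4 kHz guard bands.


Given: 8 channels, 16 kHz each, guard = 4 kHz
Channel bandwidth = 8 * 16 = 128 kHz
Guard bands = 7 gaps * 4 kHz = 28 kHz
Total = 128 + 28 = 156 kHz

156
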